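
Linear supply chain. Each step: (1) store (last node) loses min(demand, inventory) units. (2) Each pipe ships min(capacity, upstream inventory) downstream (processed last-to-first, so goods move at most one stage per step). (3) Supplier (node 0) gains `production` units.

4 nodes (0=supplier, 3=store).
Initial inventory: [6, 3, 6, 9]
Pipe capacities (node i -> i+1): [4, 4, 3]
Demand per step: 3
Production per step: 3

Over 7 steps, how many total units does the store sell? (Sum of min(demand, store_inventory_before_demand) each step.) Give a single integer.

Step 1: sold=3 (running total=3) -> [5 4 6 9]
Step 2: sold=3 (running total=6) -> [4 4 7 9]
Step 3: sold=3 (running total=9) -> [3 4 8 9]
Step 4: sold=3 (running total=12) -> [3 3 9 9]
Step 5: sold=3 (running total=15) -> [3 3 9 9]
Step 6: sold=3 (running total=18) -> [3 3 9 9]
Step 7: sold=3 (running total=21) -> [3 3 9 9]

Answer: 21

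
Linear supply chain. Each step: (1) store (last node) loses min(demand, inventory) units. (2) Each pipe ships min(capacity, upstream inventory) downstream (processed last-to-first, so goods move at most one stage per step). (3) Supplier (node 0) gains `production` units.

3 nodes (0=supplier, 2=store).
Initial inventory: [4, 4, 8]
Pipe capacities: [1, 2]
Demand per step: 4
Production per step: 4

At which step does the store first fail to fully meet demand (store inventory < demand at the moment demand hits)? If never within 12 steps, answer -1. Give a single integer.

Step 1: demand=4,sold=4 ship[1->2]=2 ship[0->1]=1 prod=4 -> [7 3 6]
Step 2: demand=4,sold=4 ship[1->2]=2 ship[0->1]=1 prod=4 -> [10 2 4]
Step 3: demand=4,sold=4 ship[1->2]=2 ship[0->1]=1 prod=4 -> [13 1 2]
Step 4: demand=4,sold=2 ship[1->2]=1 ship[0->1]=1 prod=4 -> [16 1 1]
Step 5: demand=4,sold=1 ship[1->2]=1 ship[0->1]=1 prod=4 -> [19 1 1]
Step 6: demand=4,sold=1 ship[1->2]=1 ship[0->1]=1 prod=4 -> [22 1 1]
Step 7: demand=4,sold=1 ship[1->2]=1 ship[0->1]=1 prod=4 -> [25 1 1]
Step 8: demand=4,sold=1 ship[1->2]=1 ship[0->1]=1 prod=4 -> [28 1 1]
Step 9: demand=4,sold=1 ship[1->2]=1 ship[0->1]=1 prod=4 -> [31 1 1]
Step 10: demand=4,sold=1 ship[1->2]=1 ship[0->1]=1 prod=4 -> [34 1 1]
Step 11: demand=4,sold=1 ship[1->2]=1 ship[0->1]=1 prod=4 -> [37 1 1]
Step 12: demand=4,sold=1 ship[1->2]=1 ship[0->1]=1 prod=4 -> [40 1 1]
First stockout at step 4

4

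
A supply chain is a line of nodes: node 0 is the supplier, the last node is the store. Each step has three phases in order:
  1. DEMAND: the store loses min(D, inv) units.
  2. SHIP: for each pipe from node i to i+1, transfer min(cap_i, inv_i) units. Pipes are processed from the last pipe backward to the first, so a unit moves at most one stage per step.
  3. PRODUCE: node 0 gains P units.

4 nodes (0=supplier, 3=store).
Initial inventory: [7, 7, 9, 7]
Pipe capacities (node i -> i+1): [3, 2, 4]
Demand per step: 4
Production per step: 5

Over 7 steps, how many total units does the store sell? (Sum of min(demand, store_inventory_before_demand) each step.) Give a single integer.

Answer: 26

Derivation:
Step 1: sold=4 (running total=4) -> [9 8 7 7]
Step 2: sold=4 (running total=8) -> [11 9 5 7]
Step 3: sold=4 (running total=12) -> [13 10 3 7]
Step 4: sold=4 (running total=16) -> [15 11 2 6]
Step 5: sold=4 (running total=20) -> [17 12 2 4]
Step 6: sold=4 (running total=24) -> [19 13 2 2]
Step 7: sold=2 (running total=26) -> [21 14 2 2]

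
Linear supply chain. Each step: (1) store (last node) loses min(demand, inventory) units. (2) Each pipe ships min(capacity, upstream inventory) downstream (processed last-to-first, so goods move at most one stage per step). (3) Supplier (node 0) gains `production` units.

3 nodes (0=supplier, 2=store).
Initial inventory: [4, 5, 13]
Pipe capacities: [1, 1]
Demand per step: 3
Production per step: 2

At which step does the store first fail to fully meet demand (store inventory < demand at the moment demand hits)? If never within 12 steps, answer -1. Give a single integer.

Step 1: demand=3,sold=3 ship[1->2]=1 ship[0->1]=1 prod=2 -> [5 5 11]
Step 2: demand=3,sold=3 ship[1->2]=1 ship[0->1]=1 prod=2 -> [6 5 9]
Step 3: demand=3,sold=3 ship[1->2]=1 ship[0->1]=1 prod=2 -> [7 5 7]
Step 4: demand=3,sold=3 ship[1->2]=1 ship[0->1]=1 prod=2 -> [8 5 5]
Step 5: demand=3,sold=3 ship[1->2]=1 ship[0->1]=1 prod=2 -> [9 5 3]
Step 6: demand=3,sold=3 ship[1->2]=1 ship[0->1]=1 prod=2 -> [10 5 1]
Step 7: demand=3,sold=1 ship[1->2]=1 ship[0->1]=1 prod=2 -> [11 5 1]
Step 8: demand=3,sold=1 ship[1->2]=1 ship[0->1]=1 prod=2 -> [12 5 1]
Step 9: demand=3,sold=1 ship[1->2]=1 ship[0->1]=1 prod=2 -> [13 5 1]
Step 10: demand=3,sold=1 ship[1->2]=1 ship[0->1]=1 prod=2 -> [14 5 1]
Step 11: demand=3,sold=1 ship[1->2]=1 ship[0->1]=1 prod=2 -> [15 5 1]
Step 12: demand=3,sold=1 ship[1->2]=1 ship[0->1]=1 prod=2 -> [16 5 1]
First stockout at step 7

7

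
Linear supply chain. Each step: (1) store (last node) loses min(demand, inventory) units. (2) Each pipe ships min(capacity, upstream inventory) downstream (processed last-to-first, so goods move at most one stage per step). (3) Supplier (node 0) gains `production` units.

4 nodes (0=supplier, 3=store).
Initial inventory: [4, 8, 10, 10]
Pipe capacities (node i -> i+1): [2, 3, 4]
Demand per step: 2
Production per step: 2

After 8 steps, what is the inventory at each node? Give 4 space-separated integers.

Step 1: demand=2,sold=2 ship[2->3]=4 ship[1->2]=3 ship[0->1]=2 prod=2 -> inv=[4 7 9 12]
Step 2: demand=2,sold=2 ship[2->3]=4 ship[1->2]=3 ship[0->1]=2 prod=2 -> inv=[4 6 8 14]
Step 3: demand=2,sold=2 ship[2->3]=4 ship[1->2]=3 ship[0->1]=2 prod=2 -> inv=[4 5 7 16]
Step 4: demand=2,sold=2 ship[2->3]=4 ship[1->2]=3 ship[0->1]=2 prod=2 -> inv=[4 4 6 18]
Step 5: demand=2,sold=2 ship[2->3]=4 ship[1->2]=3 ship[0->1]=2 prod=2 -> inv=[4 3 5 20]
Step 6: demand=2,sold=2 ship[2->3]=4 ship[1->2]=3 ship[0->1]=2 prod=2 -> inv=[4 2 4 22]
Step 7: demand=2,sold=2 ship[2->3]=4 ship[1->2]=2 ship[0->1]=2 prod=2 -> inv=[4 2 2 24]
Step 8: demand=2,sold=2 ship[2->3]=2 ship[1->2]=2 ship[0->1]=2 prod=2 -> inv=[4 2 2 24]

4 2 2 24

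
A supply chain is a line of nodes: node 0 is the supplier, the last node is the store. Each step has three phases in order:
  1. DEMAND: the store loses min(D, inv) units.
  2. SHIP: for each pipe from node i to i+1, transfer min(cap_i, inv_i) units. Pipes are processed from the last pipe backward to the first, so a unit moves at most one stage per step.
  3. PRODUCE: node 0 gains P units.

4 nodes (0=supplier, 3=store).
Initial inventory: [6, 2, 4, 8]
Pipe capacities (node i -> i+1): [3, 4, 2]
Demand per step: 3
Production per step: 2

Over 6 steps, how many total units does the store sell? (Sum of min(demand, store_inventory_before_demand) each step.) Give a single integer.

Step 1: sold=3 (running total=3) -> [5 3 4 7]
Step 2: sold=3 (running total=6) -> [4 3 5 6]
Step 3: sold=3 (running total=9) -> [3 3 6 5]
Step 4: sold=3 (running total=12) -> [2 3 7 4]
Step 5: sold=3 (running total=15) -> [2 2 8 3]
Step 6: sold=3 (running total=18) -> [2 2 8 2]

Answer: 18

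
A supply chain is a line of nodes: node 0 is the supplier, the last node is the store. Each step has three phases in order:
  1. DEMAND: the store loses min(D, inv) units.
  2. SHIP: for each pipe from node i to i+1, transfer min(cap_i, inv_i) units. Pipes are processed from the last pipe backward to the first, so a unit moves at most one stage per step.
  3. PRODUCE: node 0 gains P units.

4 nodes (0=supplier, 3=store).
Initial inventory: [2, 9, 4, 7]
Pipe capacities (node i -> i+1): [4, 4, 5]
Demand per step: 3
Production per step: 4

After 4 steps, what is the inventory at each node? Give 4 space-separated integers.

Step 1: demand=3,sold=3 ship[2->3]=4 ship[1->2]=4 ship[0->1]=2 prod=4 -> inv=[4 7 4 8]
Step 2: demand=3,sold=3 ship[2->3]=4 ship[1->2]=4 ship[0->1]=4 prod=4 -> inv=[4 7 4 9]
Step 3: demand=3,sold=3 ship[2->3]=4 ship[1->2]=4 ship[0->1]=4 prod=4 -> inv=[4 7 4 10]
Step 4: demand=3,sold=3 ship[2->3]=4 ship[1->2]=4 ship[0->1]=4 prod=4 -> inv=[4 7 4 11]

4 7 4 11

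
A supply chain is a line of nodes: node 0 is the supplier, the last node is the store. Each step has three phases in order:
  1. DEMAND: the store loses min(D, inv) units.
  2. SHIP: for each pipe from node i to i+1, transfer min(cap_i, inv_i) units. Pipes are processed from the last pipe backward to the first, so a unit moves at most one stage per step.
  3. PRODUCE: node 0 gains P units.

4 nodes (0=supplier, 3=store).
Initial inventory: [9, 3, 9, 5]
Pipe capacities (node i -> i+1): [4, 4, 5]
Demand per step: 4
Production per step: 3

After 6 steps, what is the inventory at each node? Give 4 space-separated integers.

Step 1: demand=4,sold=4 ship[2->3]=5 ship[1->2]=3 ship[0->1]=4 prod=3 -> inv=[8 4 7 6]
Step 2: demand=4,sold=4 ship[2->3]=5 ship[1->2]=4 ship[0->1]=4 prod=3 -> inv=[7 4 6 7]
Step 3: demand=4,sold=4 ship[2->3]=5 ship[1->2]=4 ship[0->1]=4 prod=3 -> inv=[6 4 5 8]
Step 4: demand=4,sold=4 ship[2->3]=5 ship[1->2]=4 ship[0->1]=4 prod=3 -> inv=[5 4 4 9]
Step 5: demand=4,sold=4 ship[2->3]=4 ship[1->2]=4 ship[0->1]=4 prod=3 -> inv=[4 4 4 9]
Step 6: demand=4,sold=4 ship[2->3]=4 ship[1->2]=4 ship[0->1]=4 prod=3 -> inv=[3 4 4 9]

3 4 4 9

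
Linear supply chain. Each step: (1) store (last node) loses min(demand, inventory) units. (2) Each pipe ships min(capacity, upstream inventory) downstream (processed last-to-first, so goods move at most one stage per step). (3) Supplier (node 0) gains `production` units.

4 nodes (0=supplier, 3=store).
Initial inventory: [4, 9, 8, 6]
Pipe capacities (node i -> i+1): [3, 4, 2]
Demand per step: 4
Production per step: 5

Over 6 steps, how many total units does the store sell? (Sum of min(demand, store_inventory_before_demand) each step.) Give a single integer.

Step 1: sold=4 (running total=4) -> [6 8 10 4]
Step 2: sold=4 (running total=8) -> [8 7 12 2]
Step 3: sold=2 (running total=10) -> [10 6 14 2]
Step 4: sold=2 (running total=12) -> [12 5 16 2]
Step 5: sold=2 (running total=14) -> [14 4 18 2]
Step 6: sold=2 (running total=16) -> [16 3 20 2]

Answer: 16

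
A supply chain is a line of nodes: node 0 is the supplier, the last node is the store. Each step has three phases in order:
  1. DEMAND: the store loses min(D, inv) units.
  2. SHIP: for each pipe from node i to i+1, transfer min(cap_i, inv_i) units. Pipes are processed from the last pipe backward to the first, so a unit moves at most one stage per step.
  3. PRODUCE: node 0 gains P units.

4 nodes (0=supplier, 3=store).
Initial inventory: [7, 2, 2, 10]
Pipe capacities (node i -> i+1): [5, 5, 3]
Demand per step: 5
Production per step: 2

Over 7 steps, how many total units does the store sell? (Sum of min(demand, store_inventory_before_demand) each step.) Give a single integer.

Step 1: sold=5 (running total=5) -> [4 5 2 7]
Step 2: sold=5 (running total=10) -> [2 4 5 4]
Step 3: sold=4 (running total=14) -> [2 2 6 3]
Step 4: sold=3 (running total=17) -> [2 2 5 3]
Step 5: sold=3 (running total=20) -> [2 2 4 3]
Step 6: sold=3 (running total=23) -> [2 2 3 3]
Step 7: sold=3 (running total=26) -> [2 2 2 3]

Answer: 26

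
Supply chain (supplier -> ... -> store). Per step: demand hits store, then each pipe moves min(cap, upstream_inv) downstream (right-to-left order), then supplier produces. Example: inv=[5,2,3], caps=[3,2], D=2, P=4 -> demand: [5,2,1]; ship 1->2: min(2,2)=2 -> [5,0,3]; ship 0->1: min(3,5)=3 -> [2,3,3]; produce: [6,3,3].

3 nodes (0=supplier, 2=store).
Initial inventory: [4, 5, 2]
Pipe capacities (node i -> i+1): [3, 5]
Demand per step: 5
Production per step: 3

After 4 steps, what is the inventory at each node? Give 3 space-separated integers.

Step 1: demand=5,sold=2 ship[1->2]=5 ship[0->1]=3 prod=3 -> inv=[4 3 5]
Step 2: demand=5,sold=5 ship[1->2]=3 ship[0->1]=3 prod=3 -> inv=[4 3 3]
Step 3: demand=5,sold=3 ship[1->2]=3 ship[0->1]=3 prod=3 -> inv=[4 3 3]
Step 4: demand=5,sold=3 ship[1->2]=3 ship[0->1]=3 prod=3 -> inv=[4 3 3]

4 3 3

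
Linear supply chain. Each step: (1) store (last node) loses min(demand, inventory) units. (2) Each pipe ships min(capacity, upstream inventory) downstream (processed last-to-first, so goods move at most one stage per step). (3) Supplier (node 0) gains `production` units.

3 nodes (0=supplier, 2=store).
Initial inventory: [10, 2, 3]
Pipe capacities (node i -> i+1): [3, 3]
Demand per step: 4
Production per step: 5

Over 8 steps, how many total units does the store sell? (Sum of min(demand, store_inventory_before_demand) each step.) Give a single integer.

Answer: 23

Derivation:
Step 1: sold=3 (running total=3) -> [12 3 2]
Step 2: sold=2 (running total=5) -> [14 3 3]
Step 3: sold=3 (running total=8) -> [16 3 3]
Step 4: sold=3 (running total=11) -> [18 3 3]
Step 5: sold=3 (running total=14) -> [20 3 3]
Step 6: sold=3 (running total=17) -> [22 3 3]
Step 7: sold=3 (running total=20) -> [24 3 3]
Step 8: sold=3 (running total=23) -> [26 3 3]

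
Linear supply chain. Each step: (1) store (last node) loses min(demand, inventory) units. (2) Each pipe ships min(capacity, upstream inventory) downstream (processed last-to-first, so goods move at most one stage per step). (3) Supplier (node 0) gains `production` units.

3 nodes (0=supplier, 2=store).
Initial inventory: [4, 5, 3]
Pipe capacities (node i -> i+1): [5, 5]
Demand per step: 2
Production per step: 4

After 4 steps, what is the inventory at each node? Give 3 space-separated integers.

Step 1: demand=2,sold=2 ship[1->2]=5 ship[0->1]=4 prod=4 -> inv=[4 4 6]
Step 2: demand=2,sold=2 ship[1->2]=4 ship[0->1]=4 prod=4 -> inv=[4 4 8]
Step 3: demand=2,sold=2 ship[1->2]=4 ship[0->1]=4 prod=4 -> inv=[4 4 10]
Step 4: demand=2,sold=2 ship[1->2]=4 ship[0->1]=4 prod=4 -> inv=[4 4 12]

4 4 12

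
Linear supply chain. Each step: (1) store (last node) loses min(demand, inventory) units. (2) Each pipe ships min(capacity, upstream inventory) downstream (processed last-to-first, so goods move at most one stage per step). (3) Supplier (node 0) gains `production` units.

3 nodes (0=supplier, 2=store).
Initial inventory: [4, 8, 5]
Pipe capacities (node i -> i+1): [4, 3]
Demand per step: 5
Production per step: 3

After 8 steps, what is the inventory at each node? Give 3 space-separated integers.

Step 1: demand=5,sold=5 ship[1->2]=3 ship[0->1]=4 prod=3 -> inv=[3 9 3]
Step 2: demand=5,sold=3 ship[1->2]=3 ship[0->1]=3 prod=3 -> inv=[3 9 3]
Step 3: demand=5,sold=3 ship[1->2]=3 ship[0->1]=3 prod=3 -> inv=[3 9 3]
Step 4: demand=5,sold=3 ship[1->2]=3 ship[0->1]=3 prod=3 -> inv=[3 9 3]
Step 5: demand=5,sold=3 ship[1->2]=3 ship[0->1]=3 prod=3 -> inv=[3 9 3]
Step 6: demand=5,sold=3 ship[1->2]=3 ship[0->1]=3 prod=3 -> inv=[3 9 3]
Step 7: demand=5,sold=3 ship[1->2]=3 ship[0->1]=3 prod=3 -> inv=[3 9 3]
Step 8: demand=5,sold=3 ship[1->2]=3 ship[0->1]=3 prod=3 -> inv=[3 9 3]

3 9 3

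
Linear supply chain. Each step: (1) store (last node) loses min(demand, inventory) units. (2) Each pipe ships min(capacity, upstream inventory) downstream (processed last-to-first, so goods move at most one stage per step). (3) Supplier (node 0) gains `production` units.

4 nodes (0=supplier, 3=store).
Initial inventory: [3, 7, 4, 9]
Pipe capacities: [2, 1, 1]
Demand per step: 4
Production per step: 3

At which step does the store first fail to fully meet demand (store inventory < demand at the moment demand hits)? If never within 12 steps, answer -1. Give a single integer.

Step 1: demand=4,sold=4 ship[2->3]=1 ship[1->2]=1 ship[0->1]=2 prod=3 -> [4 8 4 6]
Step 2: demand=4,sold=4 ship[2->3]=1 ship[1->2]=1 ship[0->1]=2 prod=3 -> [5 9 4 3]
Step 3: demand=4,sold=3 ship[2->3]=1 ship[1->2]=1 ship[0->1]=2 prod=3 -> [6 10 4 1]
Step 4: demand=4,sold=1 ship[2->3]=1 ship[1->2]=1 ship[0->1]=2 prod=3 -> [7 11 4 1]
Step 5: demand=4,sold=1 ship[2->3]=1 ship[1->2]=1 ship[0->1]=2 prod=3 -> [8 12 4 1]
Step 6: demand=4,sold=1 ship[2->3]=1 ship[1->2]=1 ship[0->1]=2 prod=3 -> [9 13 4 1]
Step 7: demand=4,sold=1 ship[2->3]=1 ship[1->2]=1 ship[0->1]=2 prod=3 -> [10 14 4 1]
Step 8: demand=4,sold=1 ship[2->3]=1 ship[1->2]=1 ship[0->1]=2 prod=3 -> [11 15 4 1]
Step 9: demand=4,sold=1 ship[2->3]=1 ship[1->2]=1 ship[0->1]=2 prod=3 -> [12 16 4 1]
Step 10: demand=4,sold=1 ship[2->3]=1 ship[1->2]=1 ship[0->1]=2 prod=3 -> [13 17 4 1]
Step 11: demand=4,sold=1 ship[2->3]=1 ship[1->2]=1 ship[0->1]=2 prod=3 -> [14 18 4 1]
Step 12: demand=4,sold=1 ship[2->3]=1 ship[1->2]=1 ship[0->1]=2 prod=3 -> [15 19 4 1]
First stockout at step 3

3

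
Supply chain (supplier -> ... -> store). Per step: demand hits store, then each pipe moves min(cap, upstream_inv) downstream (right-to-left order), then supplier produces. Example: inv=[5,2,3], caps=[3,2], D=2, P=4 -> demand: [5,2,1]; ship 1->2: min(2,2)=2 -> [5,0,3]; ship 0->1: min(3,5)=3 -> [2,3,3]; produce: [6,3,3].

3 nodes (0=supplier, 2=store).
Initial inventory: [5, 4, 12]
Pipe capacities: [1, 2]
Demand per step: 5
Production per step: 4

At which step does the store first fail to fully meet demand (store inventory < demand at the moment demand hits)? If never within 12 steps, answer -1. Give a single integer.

Step 1: demand=5,sold=5 ship[1->2]=2 ship[0->1]=1 prod=4 -> [8 3 9]
Step 2: demand=5,sold=5 ship[1->2]=2 ship[0->1]=1 prod=4 -> [11 2 6]
Step 3: demand=5,sold=5 ship[1->2]=2 ship[0->1]=1 prod=4 -> [14 1 3]
Step 4: demand=5,sold=3 ship[1->2]=1 ship[0->1]=1 prod=4 -> [17 1 1]
Step 5: demand=5,sold=1 ship[1->2]=1 ship[0->1]=1 prod=4 -> [20 1 1]
Step 6: demand=5,sold=1 ship[1->2]=1 ship[0->1]=1 prod=4 -> [23 1 1]
Step 7: demand=5,sold=1 ship[1->2]=1 ship[0->1]=1 prod=4 -> [26 1 1]
Step 8: demand=5,sold=1 ship[1->2]=1 ship[0->1]=1 prod=4 -> [29 1 1]
Step 9: demand=5,sold=1 ship[1->2]=1 ship[0->1]=1 prod=4 -> [32 1 1]
Step 10: demand=5,sold=1 ship[1->2]=1 ship[0->1]=1 prod=4 -> [35 1 1]
Step 11: demand=5,sold=1 ship[1->2]=1 ship[0->1]=1 prod=4 -> [38 1 1]
Step 12: demand=5,sold=1 ship[1->2]=1 ship[0->1]=1 prod=4 -> [41 1 1]
First stockout at step 4

4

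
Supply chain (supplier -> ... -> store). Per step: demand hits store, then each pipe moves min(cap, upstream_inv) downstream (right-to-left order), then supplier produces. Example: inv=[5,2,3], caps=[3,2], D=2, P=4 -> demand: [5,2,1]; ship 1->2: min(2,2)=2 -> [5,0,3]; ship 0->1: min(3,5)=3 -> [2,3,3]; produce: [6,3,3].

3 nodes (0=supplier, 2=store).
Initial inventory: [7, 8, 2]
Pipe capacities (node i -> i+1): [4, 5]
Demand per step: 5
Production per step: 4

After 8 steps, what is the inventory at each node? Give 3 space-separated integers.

Step 1: demand=5,sold=2 ship[1->2]=5 ship[0->1]=4 prod=4 -> inv=[7 7 5]
Step 2: demand=5,sold=5 ship[1->2]=5 ship[0->1]=4 prod=4 -> inv=[7 6 5]
Step 3: demand=5,sold=5 ship[1->2]=5 ship[0->1]=4 prod=4 -> inv=[7 5 5]
Step 4: demand=5,sold=5 ship[1->2]=5 ship[0->1]=4 prod=4 -> inv=[7 4 5]
Step 5: demand=5,sold=5 ship[1->2]=4 ship[0->1]=4 prod=4 -> inv=[7 4 4]
Step 6: demand=5,sold=4 ship[1->2]=4 ship[0->1]=4 prod=4 -> inv=[7 4 4]
Step 7: demand=5,sold=4 ship[1->2]=4 ship[0->1]=4 prod=4 -> inv=[7 4 4]
Step 8: demand=5,sold=4 ship[1->2]=4 ship[0->1]=4 prod=4 -> inv=[7 4 4]

7 4 4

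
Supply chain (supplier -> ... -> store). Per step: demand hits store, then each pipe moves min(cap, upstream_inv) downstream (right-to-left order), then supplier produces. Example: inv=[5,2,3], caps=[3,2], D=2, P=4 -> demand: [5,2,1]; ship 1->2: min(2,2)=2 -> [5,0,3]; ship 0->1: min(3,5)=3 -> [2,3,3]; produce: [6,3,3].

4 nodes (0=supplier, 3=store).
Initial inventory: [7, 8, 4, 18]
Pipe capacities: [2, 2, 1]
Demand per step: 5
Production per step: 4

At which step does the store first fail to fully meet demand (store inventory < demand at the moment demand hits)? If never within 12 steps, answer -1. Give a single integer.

Step 1: demand=5,sold=5 ship[2->3]=1 ship[1->2]=2 ship[0->1]=2 prod=4 -> [9 8 5 14]
Step 2: demand=5,sold=5 ship[2->3]=1 ship[1->2]=2 ship[0->1]=2 prod=4 -> [11 8 6 10]
Step 3: demand=5,sold=5 ship[2->3]=1 ship[1->2]=2 ship[0->1]=2 prod=4 -> [13 8 7 6]
Step 4: demand=5,sold=5 ship[2->3]=1 ship[1->2]=2 ship[0->1]=2 prod=4 -> [15 8 8 2]
Step 5: demand=5,sold=2 ship[2->3]=1 ship[1->2]=2 ship[0->1]=2 prod=4 -> [17 8 9 1]
Step 6: demand=5,sold=1 ship[2->3]=1 ship[1->2]=2 ship[0->1]=2 prod=4 -> [19 8 10 1]
Step 7: demand=5,sold=1 ship[2->3]=1 ship[1->2]=2 ship[0->1]=2 prod=4 -> [21 8 11 1]
Step 8: demand=5,sold=1 ship[2->3]=1 ship[1->2]=2 ship[0->1]=2 prod=4 -> [23 8 12 1]
Step 9: demand=5,sold=1 ship[2->3]=1 ship[1->2]=2 ship[0->1]=2 prod=4 -> [25 8 13 1]
Step 10: demand=5,sold=1 ship[2->3]=1 ship[1->2]=2 ship[0->1]=2 prod=4 -> [27 8 14 1]
Step 11: demand=5,sold=1 ship[2->3]=1 ship[1->2]=2 ship[0->1]=2 prod=4 -> [29 8 15 1]
Step 12: demand=5,sold=1 ship[2->3]=1 ship[1->2]=2 ship[0->1]=2 prod=4 -> [31 8 16 1]
First stockout at step 5

5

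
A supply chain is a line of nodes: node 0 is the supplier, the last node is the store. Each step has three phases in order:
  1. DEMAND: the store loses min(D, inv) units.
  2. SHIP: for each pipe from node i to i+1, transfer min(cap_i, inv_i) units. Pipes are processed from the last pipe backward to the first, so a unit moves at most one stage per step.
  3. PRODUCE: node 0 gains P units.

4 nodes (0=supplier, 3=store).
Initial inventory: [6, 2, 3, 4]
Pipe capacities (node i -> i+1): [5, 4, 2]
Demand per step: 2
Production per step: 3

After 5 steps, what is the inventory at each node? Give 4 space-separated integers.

Step 1: demand=2,sold=2 ship[2->3]=2 ship[1->2]=2 ship[0->1]=5 prod=3 -> inv=[4 5 3 4]
Step 2: demand=2,sold=2 ship[2->3]=2 ship[1->2]=4 ship[0->1]=4 prod=3 -> inv=[3 5 5 4]
Step 3: demand=2,sold=2 ship[2->3]=2 ship[1->2]=4 ship[0->1]=3 prod=3 -> inv=[3 4 7 4]
Step 4: demand=2,sold=2 ship[2->3]=2 ship[1->2]=4 ship[0->1]=3 prod=3 -> inv=[3 3 9 4]
Step 5: demand=2,sold=2 ship[2->3]=2 ship[1->2]=3 ship[0->1]=3 prod=3 -> inv=[3 3 10 4]

3 3 10 4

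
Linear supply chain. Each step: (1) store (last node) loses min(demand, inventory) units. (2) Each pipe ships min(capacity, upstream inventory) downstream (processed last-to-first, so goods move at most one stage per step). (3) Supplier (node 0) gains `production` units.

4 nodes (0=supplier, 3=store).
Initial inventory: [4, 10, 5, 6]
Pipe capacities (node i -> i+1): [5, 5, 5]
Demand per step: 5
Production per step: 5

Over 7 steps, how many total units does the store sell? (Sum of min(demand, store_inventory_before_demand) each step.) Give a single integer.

Step 1: sold=5 (running total=5) -> [5 9 5 6]
Step 2: sold=5 (running total=10) -> [5 9 5 6]
Step 3: sold=5 (running total=15) -> [5 9 5 6]
Step 4: sold=5 (running total=20) -> [5 9 5 6]
Step 5: sold=5 (running total=25) -> [5 9 5 6]
Step 6: sold=5 (running total=30) -> [5 9 5 6]
Step 7: sold=5 (running total=35) -> [5 9 5 6]

Answer: 35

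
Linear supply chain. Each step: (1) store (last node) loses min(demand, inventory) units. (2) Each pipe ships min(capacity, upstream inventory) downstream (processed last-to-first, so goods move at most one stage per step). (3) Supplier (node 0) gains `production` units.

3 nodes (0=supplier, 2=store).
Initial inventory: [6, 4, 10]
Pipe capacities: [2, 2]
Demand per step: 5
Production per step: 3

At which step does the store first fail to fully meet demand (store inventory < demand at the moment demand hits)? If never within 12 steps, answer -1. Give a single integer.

Step 1: demand=5,sold=5 ship[1->2]=2 ship[0->1]=2 prod=3 -> [7 4 7]
Step 2: demand=5,sold=5 ship[1->2]=2 ship[0->1]=2 prod=3 -> [8 4 4]
Step 3: demand=5,sold=4 ship[1->2]=2 ship[0->1]=2 prod=3 -> [9 4 2]
Step 4: demand=5,sold=2 ship[1->2]=2 ship[0->1]=2 prod=3 -> [10 4 2]
Step 5: demand=5,sold=2 ship[1->2]=2 ship[0->1]=2 prod=3 -> [11 4 2]
Step 6: demand=5,sold=2 ship[1->2]=2 ship[0->1]=2 prod=3 -> [12 4 2]
Step 7: demand=5,sold=2 ship[1->2]=2 ship[0->1]=2 prod=3 -> [13 4 2]
Step 8: demand=5,sold=2 ship[1->2]=2 ship[0->1]=2 prod=3 -> [14 4 2]
Step 9: demand=5,sold=2 ship[1->2]=2 ship[0->1]=2 prod=3 -> [15 4 2]
Step 10: demand=5,sold=2 ship[1->2]=2 ship[0->1]=2 prod=3 -> [16 4 2]
Step 11: demand=5,sold=2 ship[1->2]=2 ship[0->1]=2 prod=3 -> [17 4 2]
Step 12: demand=5,sold=2 ship[1->2]=2 ship[0->1]=2 prod=3 -> [18 4 2]
First stockout at step 3

3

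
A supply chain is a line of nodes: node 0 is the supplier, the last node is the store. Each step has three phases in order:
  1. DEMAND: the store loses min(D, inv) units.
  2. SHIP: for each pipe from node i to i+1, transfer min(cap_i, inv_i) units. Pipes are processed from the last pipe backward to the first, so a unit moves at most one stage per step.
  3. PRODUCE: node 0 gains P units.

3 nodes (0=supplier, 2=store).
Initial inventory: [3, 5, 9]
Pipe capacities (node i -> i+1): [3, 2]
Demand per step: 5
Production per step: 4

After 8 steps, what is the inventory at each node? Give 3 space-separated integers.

Step 1: demand=5,sold=5 ship[1->2]=2 ship[0->1]=3 prod=4 -> inv=[4 6 6]
Step 2: demand=5,sold=5 ship[1->2]=2 ship[0->1]=3 prod=4 -> inv=[5 7 3]
Step 3: demand=5,sold=3 ship[1->2]=2 ship[0->1]=3 prod=4 -> inv=[6 8 2]
Step 4: demand=5,sold=2 ship[1->2]=2 ship[0->1]=3 prod=4 -> inv=[7 9 2]
Step 5: demand=5,sold=2 ship[1->2]=2 ship[0->1]=3 prod=4 -> inv=[8 10 2]
Step 6: demand=5,sold=2 ship[1->2]=2 ship[0->1]=3 prod=4 -> inv=[9 11 2]
Step 7: demand=5,sold=2 ship[1->2]=2 ship[0->1]=3 prod=4 -> inv=[10 12 2]
Step 8: demand=5,sold=2 ship[1->2]=2 ship[0->1]=3 prod=4 -> inv=[11 13 2]

11 13 2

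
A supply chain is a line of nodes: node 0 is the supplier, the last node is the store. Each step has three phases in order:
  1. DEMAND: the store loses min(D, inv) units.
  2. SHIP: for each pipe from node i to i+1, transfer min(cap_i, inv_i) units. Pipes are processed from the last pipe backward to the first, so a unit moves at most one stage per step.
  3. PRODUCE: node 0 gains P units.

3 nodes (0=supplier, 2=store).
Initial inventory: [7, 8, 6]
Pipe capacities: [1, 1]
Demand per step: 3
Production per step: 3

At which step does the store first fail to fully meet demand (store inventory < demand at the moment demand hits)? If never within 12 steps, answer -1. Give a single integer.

Step 1: demand=3,sold=3 ship[1->2]=1 ship[0->1]=1 prod=3 -> [9 8 4]
Step 2: demand=3,sold=3 ship[1->2]=1 ship[0->1]=1 prod=3 -> [11 8 2]
Step 3: demand=3,sold=2 ship[1->2]=1 ship[0->1]=1 prod=3 -> [13 8 1]
Step 4: demand=3,sold=1 ship[1->2]=1 ship[0->1]=1 prod=3 -> [15 8 1]
Step 5: demand=3,sold=1 ship[1->2]=1 ship[0->1]=1 prod=3 -> [17 8 1]
Step 6: demand=3,sold=1 ship[1->2]=1 ship[0->1]=1 prod=3 -> [19 8 1]
Step 7: demand=3,sold=1 ship[1->2]=1 ship[0->1]=1 prod=3 -> [21 8 1]
Step 8: demand=3,sold=1 ship[1->2]=1 ship[0->1]=1 prod=3 -> [23 8 1]
Step 9: demand=3,sold=1 ship[1->2]=1 ship[0->1]=1 prod=3 -> [25 8 1]
Step 10: demand=3,sold=1 ship[1->2]=1 ship[0->1]=1 prod=3 -> [27 8 1]
Step 11: demand=3,sold=1 ship[1->2]=1 ship[0->1]=1 prod=3 -> [29 8 1]
Step 12: demand=3,sold=1 ship[1->2]=1 ship[0->1]=1 prod=3 -> [31 8 1]
First stockout at step 3

3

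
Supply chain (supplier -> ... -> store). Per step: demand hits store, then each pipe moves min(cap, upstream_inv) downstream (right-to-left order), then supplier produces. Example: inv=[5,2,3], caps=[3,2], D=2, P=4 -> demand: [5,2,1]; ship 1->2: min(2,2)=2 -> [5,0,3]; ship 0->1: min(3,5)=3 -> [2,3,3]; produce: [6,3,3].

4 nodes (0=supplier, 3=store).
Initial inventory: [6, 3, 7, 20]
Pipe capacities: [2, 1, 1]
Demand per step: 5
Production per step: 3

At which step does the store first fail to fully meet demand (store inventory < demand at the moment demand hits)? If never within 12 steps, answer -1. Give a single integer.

Step 1: demand=5,sold=5 ship[2->3]=1 ship[1->2]=1 ship[0->1]=2 prod=3 -> [7 4 7 16]
Step 2: demand=5,sold=5 ship[2->3]=1 ship[1->2]=1 ship[0->1]=2 prod=3 -> [8 5 7 12]
Step 3: demand=5,sold=5 ship[2->3]=1 ship[1->2]=1 ship[0->1]=2 prod=3 -> [9 6 7 8]
Step 4: demand=5,sold=5 ship[2->3]=1 ship[1->2]=1 ship[0->1]=2 prod=3 -> [10 7 7 4]
Step 5: demand=5,sold=4 ship[2->3]=1 ship[1->2]=1 ship[0->1]=2 prod=3 -> [11 8 7 1]
Step 6: demand=5,sold=1 ship[2->3]=1 ship[1->2]=1 ship[0->1]=2 prod=3 -> [12 9 7 1]
Step 7: demand=5,sold=1 ship[2->3]=1 ship[1->2]=1 ship[0->1]=2 prod=3 -> [13 10 7 1]
Step 8: demand=5,sold=1 ship[2->3]=1 ship[1->2]=1 ship[0->1]=2 prod=3 -> [14 11 7 1]
Step 9: demand=5,sold=1 ship[2->3]=1 ship[1->2]=1 ship[0->1]=2 prod=3 -> [15 12 7 1]
Step 10: demand=5,sold=1 ship[2->3]=1 ship[1->2]=1 ship[0->1]=2 prod=3 -> [16 13 7 1]
Step 11: demand=5,sold=1 ship[2->3]=1 ship[1->2]=1 ship[0->1]=2 prod=3 -> [17 14 7 1]
Step 12: demand=5,sold=1 ship[2->3]=1 ship[1->2]=1 ship[0->1]=2 prod=3 -> [18 15 7 1]
First stockout at step 5

5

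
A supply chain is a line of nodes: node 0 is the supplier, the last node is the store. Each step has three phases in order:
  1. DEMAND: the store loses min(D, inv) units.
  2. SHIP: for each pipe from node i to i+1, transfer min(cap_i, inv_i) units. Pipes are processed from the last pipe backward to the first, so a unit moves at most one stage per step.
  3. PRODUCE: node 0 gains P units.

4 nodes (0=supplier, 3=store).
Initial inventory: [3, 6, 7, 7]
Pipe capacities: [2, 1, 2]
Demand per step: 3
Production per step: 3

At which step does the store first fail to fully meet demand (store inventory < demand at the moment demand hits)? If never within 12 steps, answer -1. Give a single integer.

Step 1: demand=3,sold=3 ship[2->3]=2 ship[1->2]=1 ship[0->1]=2 prod=3 -> [4 7 6 6]
Step 2: demand=3,sold=3 ship[2->3]=2 ship[1->2]=1 ship[0->1]=2 prod=3 -> [5 8 5 5]
Step 3: demand=3,sold=3 ship[2->3]=2 ship[1->2]=1 ship[0->1]=2 prod=3 -> [6 9 4 4]
Step 4: demand=3,sold=3 ship[2->3]=2 ship[1->2]=1 ship[0->1]=2 prod=3 -> [7 10 3 3]
Step 5: demand=3,sold=3 ship[2->3]=2 ship[1->2]=1 ship[0->1]=2 prod=3 -> [8 11 2 2]
Step 6: demand=3,sold=2 ship[2->3]=2 ship[1->2]=1 ship[0->1]=2 prod=3 -> [9 12 1 2]
Step 7: demand=3,sold=2 ship[2->3]=1 ship[1->2]=1 ship[0->1]=2 prod=3 -> [10 13 1 1]
Step 8: demand=3,sold=1 ship[2->3]=1 ship[1->2]=1 ship[0->1]=2 prod=3 -> [11 14 1 1]
Step 9: demand=3,sold=1 ship[2->3]=1 ship[1->2]=1 ship[0->1]=2 prod=3 -> [12 15 1 1]
Step 10: demand=3,sold=1 ship[2->3]=1 ship[1->2]=1 ship[0->1]=2 prod=3 -> [13 16 1 1]
Step 11: demand=3,sold=1 ship[2->3]=1 ship[1->2]=1 ship[0->1]=2 prod=3 -> [14 17 1 1]
Step 12: demand=3,sold=1 ship[2->3]=1 ship[1->2]=1 ship[0->1]=2 prod=3 -> [15 18 1 1]
First stockout at step 6

6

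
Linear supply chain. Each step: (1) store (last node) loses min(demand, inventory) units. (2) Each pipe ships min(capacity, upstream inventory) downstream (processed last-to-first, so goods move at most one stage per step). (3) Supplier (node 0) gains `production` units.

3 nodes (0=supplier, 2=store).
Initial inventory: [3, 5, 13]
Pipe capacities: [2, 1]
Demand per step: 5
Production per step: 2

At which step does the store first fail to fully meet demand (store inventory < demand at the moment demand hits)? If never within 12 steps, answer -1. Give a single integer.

Step 1: demand=5,sold=5 ship[1->2]=1 ship[0->1]=2 prod=2 -> [3 6 9]
Step 2: demand=5,sold=5 ship[1->2]=1 ship[0->1]=2 prod=2 -> [3 7 5]
Step 3: demand=5,sold=5 ship[1->2]=1 ship[0->1]=2 prod=2 -> [3 8 1]
Step 4: demand=5,sold=1 ship[1->2]=1 ship[0->1]=2 prod=2 -> [3 9 1]
Step 5: demand=5,sold=1 ship[1->2]=1 ship[0->1]=2 prod=2 -> [3 10 1]
Step 6: demand=5,sold=1 ship[1->2]=1 ship[0->1]=2 prod=2 -> [3 11 1]
Step 7: demand=5,sold=1 ship[1->2]=1 ship[0->1]=2 prod=2 -> [3 12 1]
Step 8: demand=5,sold=1 ship[1->2]=1 ship[0->1]=2 prod=2 -> [3 13 1]
Step 9: demand=5,sold=1 ship[1->2]=1 ship[0->1]=2 prod=2 -> [3 14 1]
Step 10: demand=5,sold=1 ship[1->2]=1 ship[0->1]=2 prod=2 -> [3 15 1]
Step 11: demand=5,sold=1 ship[1->2]=1 ship[0->1]=2 prod=2 -> [3 16 1]
Step 12: demand=5,sold=1 ship[1->2]=1 ship[0->1]=2 prod=2 -> [3 17 1]
First stockout at step 4

4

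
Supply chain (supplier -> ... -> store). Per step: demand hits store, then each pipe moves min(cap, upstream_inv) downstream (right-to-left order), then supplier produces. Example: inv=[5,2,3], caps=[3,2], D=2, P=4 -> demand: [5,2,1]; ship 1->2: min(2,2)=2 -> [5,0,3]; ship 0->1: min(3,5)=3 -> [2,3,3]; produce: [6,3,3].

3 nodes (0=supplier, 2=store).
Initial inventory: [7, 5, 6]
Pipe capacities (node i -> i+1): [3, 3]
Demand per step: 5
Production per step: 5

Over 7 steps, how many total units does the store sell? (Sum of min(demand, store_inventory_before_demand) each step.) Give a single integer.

Answer: 24

Derivation:
Step 1: sold=5 (running total=5) -> [9 5 4]
Step 2: sold=4 (running total=9) -> [11 5 3]
Step 3: sold=3 (running total=12) -> [13 5 3]
Step 4: sold=3 (running total=15) -> [15 5 3]
Step 5: sold=3 (running total=18) -> [17 5 3]
Step 6: sold=3 (running total=21) -> [19 5 3]
Step 7: sold=3 (running total=24) -> [21 5 3]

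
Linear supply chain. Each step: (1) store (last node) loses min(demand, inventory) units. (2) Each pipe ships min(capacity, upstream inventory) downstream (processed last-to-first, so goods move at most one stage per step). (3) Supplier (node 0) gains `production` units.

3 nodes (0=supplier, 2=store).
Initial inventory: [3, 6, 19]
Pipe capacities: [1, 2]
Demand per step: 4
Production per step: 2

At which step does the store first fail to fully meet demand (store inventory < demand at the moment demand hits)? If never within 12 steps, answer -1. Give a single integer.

Step 1: demand=4,sold=4 ship[1->2]=2 ship[0->1]=1 prod=2 -> [4 5 17]
Step 2: demand=4,sold=4 ship[1->2]=2 ship[0->1]=1 prod=2 -> [5 4 15]
Step 3: demand=4,sold=4 ship[1->2]=2 ship[0->1]=1 prod=2 -> [6 3 13]
Step 4: demand=4,sold=4 ship[1->2]=2 ship[0->1]=1 prod=2 -> [7 2 11]
Step 5: demand=4,sold=4 ship[1->2]=2 ship[0->1]=1 prod=2 -> [8 1 9]
Step 6: demand=4,sold=4 ship[1->2]=1 ship[0->1]=1 prod=2 -> [9 1 6]
Step 7: demand=4,sold=4 ship[1->2]=1 ship[0->1]=1 prod=2 -> [10 1 3]
Step 8: demand=4,sold=3 ship[1->2]=1 ship[0->1]=1 prod=2 -> [11 1 1]
Step 9: demand=4,sold=1 ship[1->2]=1 ship[0->1]=1 prod=2 -> [12 1 1]
Step 10: demand=4,sold=1 ship[1->2]=1 ship[0->1]=1 prod=2 -> [13 1 1]
Step 11: demand=4,sold=1 ship[1->2]=1 ship[0->1]=1 prod=2 -> [14 1 1]
Step 12: demand=4,sold=1 ship[1->2]=1 ship[0->1]=1 prod=2 -> [15 1 1]
First stockout at step 8

8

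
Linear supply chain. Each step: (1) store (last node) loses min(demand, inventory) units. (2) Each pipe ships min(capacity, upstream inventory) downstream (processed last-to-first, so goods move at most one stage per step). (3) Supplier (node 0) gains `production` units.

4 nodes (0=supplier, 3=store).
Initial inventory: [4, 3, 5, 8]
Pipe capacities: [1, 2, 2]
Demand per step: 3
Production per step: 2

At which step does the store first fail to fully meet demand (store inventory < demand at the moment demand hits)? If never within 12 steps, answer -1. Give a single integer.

Step 1: demand=3,sold=3 ship[2->3]=2 ship[1->2]=2 ship[0->1]=1 prod=2 -> [5 2 5 7]
Step 2: demand=3,sold=3 ship[2->3]=2 ship[1->2]=2 ship[0->1]=1 prod=2 -> [6 1 5 6]
Step 3: demand=3,sold=3 ship[2->3]=2 ship[1->2]=1 ship[0->1]=1 prod=2 -> [7 1 4 5]
Step 4: demand=3,sold=3 ship[2->3]=2 ship[1->2]=1 ship[0->1]=1 prod=2 -> [8 1 3 4]
Step 5: demand=3,sold=3 ship[2->3]=2 ship[1->2]=1 ship[0->1]=1 prod=2 -> [9 1 2 3]
Step 6: demand=3,sold=3 ship[2->3]=2 ship[1->2]=1 ship[0->1]=1 prod=2 -> [10 1 1 2]
Step 7: demand=3,sold=2 ship[2->3]=1 ship[1->2]=1 ship[0->1]=1 prod=2 -> [11 1 1 1]
Step 8: demand=3,sold=1 ship[2->3]=1 ship[1->2]=1 ship[0->1]=1 prod=2 -> [12 1 1 1]
Step 9: demand=3,sold=1 ship[2->3]=1 ship[1->2]=1 ship[0->1]=1 prod=2 -> [13 1 1 1]
Step 10: demand=3,sold=1 ship[2->3]=1 ship[1->2]=1 ship[0->1]=1 prod=2 -> [14 1 1 1]
Step 11: demand=3,sold=1 ship[2->3]=1 ship[1->2]=1 ship[0->1]=1 prod=2 -> [15 1 1 1]
Step 12: demand=3,sold=1 ship[2->3]=1 ship[1->2]=1 ship[0->1]=1 prod=2 -> [16 1 1 1]
First stockout at step 7

7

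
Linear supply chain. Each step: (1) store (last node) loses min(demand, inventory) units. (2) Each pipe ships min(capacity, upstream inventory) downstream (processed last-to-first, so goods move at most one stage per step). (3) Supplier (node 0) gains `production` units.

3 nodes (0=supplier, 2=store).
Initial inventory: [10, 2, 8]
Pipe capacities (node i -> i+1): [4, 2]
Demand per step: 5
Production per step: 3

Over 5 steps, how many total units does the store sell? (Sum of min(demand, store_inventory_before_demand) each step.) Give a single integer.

Step 1: sold=5 (running total=5) -> [9 4 5]
Step 2: sold=5 (running total=10) -> [8 6 2]
Step 3: sold=2 (running total=12) -> [7 8 2]
Step 4: sold=2 (running total=14) -> [6 10 2]
Step 5: sold=2 (running total=16) -> [5 12 2]

Answer: 16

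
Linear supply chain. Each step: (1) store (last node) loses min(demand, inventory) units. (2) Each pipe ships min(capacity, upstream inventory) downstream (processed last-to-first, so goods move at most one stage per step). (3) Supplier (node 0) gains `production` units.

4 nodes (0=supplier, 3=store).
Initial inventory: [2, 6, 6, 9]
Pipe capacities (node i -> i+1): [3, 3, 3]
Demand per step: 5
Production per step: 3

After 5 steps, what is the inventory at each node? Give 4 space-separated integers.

Step 1: demand=5,sold=5 ship[2->3]=3 ship[1->2]=3 ship[0->1]=2 prod=3 -> inv=[3 5 6 7]
Step 2: demand=5,sold=5 ship[2->3]=3 ship[1->2]=3 ship[0->1]=3 prod=3 -> inv=[3 5 6 5]
Step 3: demand=5,sold=5 ship[2->3]=3 ship[1->2]=3 ship[0->1]=3 prod=3 -> inv=[3 5 6 3]
Step 4: demand=5,sold=3 ship[2->3]=3 ship[1->2]=3 ship[0->1]=3 prod=3 -> inv=[3 5 6 3]
Step 5: demand=5,sold=3 ship[2->3]=3 ship[1->2]=3 ship[0->1]=3 prod=3 -> inv=[3 5 6 3]

3 5 6 3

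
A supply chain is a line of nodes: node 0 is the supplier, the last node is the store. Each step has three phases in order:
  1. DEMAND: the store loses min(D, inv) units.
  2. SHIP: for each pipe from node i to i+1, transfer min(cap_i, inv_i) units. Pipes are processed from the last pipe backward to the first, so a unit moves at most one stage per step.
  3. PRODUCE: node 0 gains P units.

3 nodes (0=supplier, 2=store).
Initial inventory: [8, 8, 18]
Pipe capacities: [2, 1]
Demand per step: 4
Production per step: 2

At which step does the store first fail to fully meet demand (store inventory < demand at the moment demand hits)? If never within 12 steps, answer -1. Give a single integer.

Step 1: demand=4,sold=4 ship[1->2]=1 ship[0->1]=2 prod=2 -> [8 9 15]
Step 2: demand=4,sold=4 ship[1->2]=1 ship[0->1]=2 prod=2 -> [8 10 12]
Step 3: demand=4,sold=4 ship[1->2]=1 ship[0->1]=2 prod=2 -> [8 11 9]
Step 4: demand=4,sold=4 ship[1->2]=1 ship[0->1]=2 prod=2 -> [8 12 6]
Step 5: demand=4,sold=4 ship[1->2]=1 ship[0->1]=2 prod=2 -> [8 13 3]
Step 6: demand=4,sold=3 ship[1->2]=1 ship[0->1]=2 prod=2 -> [8 14 1]
Step 7: demand=4,sold=1 ship[1->2]=1 ship[0->1]=2 prod=2 -> [8 15 1]
Step 8: demand=4,sold=1 ship[1->2]=1 ship[0->1]=2 prod=2 -> [8 16 1]
Step 9: demand=4,sold=1 ship[1->2]=1 ship[0->1]=2 prod=2 -> [8 17 1]
Step 10: demand=4,sold=1 ship[1->2]=1 ship[0->1]=2 prod=2 -> [8 18 1]
Step 11: demand=4,sold=1 ship[1->2]=1 ship[0->1]=2 prod=2 -> [8 19 1]
Step 12: demand=4,sold=1 ship[1->2]=1 ship[0->1]=2 prod=2 -> [8 20 1]
First stockout at step 6

6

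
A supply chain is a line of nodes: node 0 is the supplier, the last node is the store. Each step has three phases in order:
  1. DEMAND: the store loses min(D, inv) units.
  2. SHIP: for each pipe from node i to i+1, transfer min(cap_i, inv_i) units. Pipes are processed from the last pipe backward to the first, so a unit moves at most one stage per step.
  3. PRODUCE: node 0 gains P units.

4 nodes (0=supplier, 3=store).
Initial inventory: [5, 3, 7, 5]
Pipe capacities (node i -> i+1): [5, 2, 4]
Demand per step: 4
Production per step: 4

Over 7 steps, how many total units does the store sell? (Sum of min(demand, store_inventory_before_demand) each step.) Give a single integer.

Step 1: sold=4 (running total=4) -> [4 6 5 5]
Step 2: sold=4 (running total=8) -> [4 8 3 5]
Step 3: sold=4 (running total=12) -> [4 10 2 4]
Step 4: sold=4 (running total=16) -> [4 12 2 2]
Step 5: sold=2 (running total=18) -> [4 14 2 2]
Step 6: sold=2 (running total=20) -> [4 16 2 2]
Step 7: sold=2 (running total=22) -> [4 18 2 2]

Answer: 22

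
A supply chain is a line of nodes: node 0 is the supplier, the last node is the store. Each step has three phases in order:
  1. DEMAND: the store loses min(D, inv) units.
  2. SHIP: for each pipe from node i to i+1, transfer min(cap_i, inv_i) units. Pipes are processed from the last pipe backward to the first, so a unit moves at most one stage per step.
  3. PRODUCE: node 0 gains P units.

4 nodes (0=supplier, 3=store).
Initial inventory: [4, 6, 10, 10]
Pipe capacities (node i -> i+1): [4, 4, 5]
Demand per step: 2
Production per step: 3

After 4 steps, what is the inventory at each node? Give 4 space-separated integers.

Step 1: demand=2,sold=2 ship[2->3]=5 ship[1->2]=4 ship[0->1]=4 prod=3 -> inv=[3 6 9 13]
Step 2: demand=2,sold=2 ship[2->3]=5 ship[1->2]=4 ship[0->1]=3 prod=3 -> inv=[3 5 8 16]
Step 3: demand=2,sold=2 ship[2->3]=5 ship[1->2]=4 ship[0->1]=3 prod=3 -> inv=[3 4 7 19]
Step 4: demand=2,sold=2 ship[2->3]=5 ship[1->2]=4 ship[0->1]=3 prod=3 -> inv=[3 3 6 22]

3 3 6 22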